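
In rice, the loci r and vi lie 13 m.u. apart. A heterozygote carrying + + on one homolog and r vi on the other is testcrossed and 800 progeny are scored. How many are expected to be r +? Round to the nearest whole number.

52

A map distance of 13 m.u. corresponds to a recombination frequency of 0.130.
The F1 is + + / r vi, so r + is a recombinant gamete class with expected frequency r/2 = 0.130/2 = 0.0650.
Expected number = 0.0650 × 800 = 52.00 ≈ 52.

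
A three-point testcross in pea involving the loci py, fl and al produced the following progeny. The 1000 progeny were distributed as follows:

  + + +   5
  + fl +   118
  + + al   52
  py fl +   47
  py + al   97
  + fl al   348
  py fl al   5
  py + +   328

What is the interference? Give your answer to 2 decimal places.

The two most frequent reciprocal classes, + fl al and py + +, are the parental types, so the F1 was + fl al / py + +.
The two rarest classes, py fl al and + + +, are the double crossovers. Comparing them with the parentals, only the py allele has switched, so py is the middle locus and the order is fl – py – al.
fl–py: (99 + 10)/1000 = 0.1090; py–al: (215 + 10)/1000 = 0.2250.
Expected DCO frequency = 0.1090 × 0.2250 ≈ 0.02453; observed = 10/1000 ≈ 0.01000.
Coefficient of coincidence = 0.01000/0.02453 ≈ 0.41; interference = 1 − 0.41 = 0.59.

0.59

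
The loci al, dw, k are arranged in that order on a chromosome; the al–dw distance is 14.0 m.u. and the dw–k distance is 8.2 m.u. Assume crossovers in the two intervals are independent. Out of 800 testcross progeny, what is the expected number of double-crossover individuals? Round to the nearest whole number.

9

Map distances give recombination frequencies of 0.140 and 0.082 for the two intervals.
With no interference, expected double-crossover frequency = 0.140 × 0.082 = 0.01148.
Expected number = 0.01148 × 800 = 9.18 ≈ 9.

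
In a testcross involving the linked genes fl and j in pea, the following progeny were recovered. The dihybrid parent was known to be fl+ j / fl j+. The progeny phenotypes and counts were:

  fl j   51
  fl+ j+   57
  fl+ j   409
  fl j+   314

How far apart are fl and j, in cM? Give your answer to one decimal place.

The recombinant classes are fl+ j+ and fl j: 57 + 51 = 108.
Recombination frequency = 108/831 = 0.1300 ≈ 13.0%, i.e. 13.0 cM.

13.0 cM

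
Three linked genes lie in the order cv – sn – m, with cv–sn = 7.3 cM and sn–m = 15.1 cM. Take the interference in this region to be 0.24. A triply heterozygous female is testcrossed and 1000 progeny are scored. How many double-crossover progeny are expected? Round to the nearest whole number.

8

Map distances give recombination frequencies of 0.073 and 0.151 for the two intervals.
With interference 0.24 (so coincidence = 0.76), expected double-crossover frequency = 0.073 × 0.151 × 0.76 = 0.00838.
Expected number = 0.00838 × 1000 = 8.38 ≈ 8.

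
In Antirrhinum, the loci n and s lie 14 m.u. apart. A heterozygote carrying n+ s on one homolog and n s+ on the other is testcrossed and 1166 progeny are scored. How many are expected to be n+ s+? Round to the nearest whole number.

A map distance of 14 m.u. corresponds to a recombination frequency of 0.140.
The F1 is n+ s / n s+, so n+ s+ is a recombinant gamete class with expected frequency r/2 = 0.140/2 = 0.0700.
Expected number = 0.0700 × 1166 = 81.62 ≈ 82.

82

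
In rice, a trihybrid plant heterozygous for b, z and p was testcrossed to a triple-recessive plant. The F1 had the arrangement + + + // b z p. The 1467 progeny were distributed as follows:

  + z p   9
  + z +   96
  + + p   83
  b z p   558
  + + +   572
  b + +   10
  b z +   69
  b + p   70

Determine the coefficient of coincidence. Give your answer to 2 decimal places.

0.88

The two rarest classes, b + + and + z p, are the double crossovers. Comparing them with the parentals, only the b allele has switched, so b is the middle locus and the order is p – b – z.
p–b: (152 + 19)/1467 = 0.1166; b–z: (166 + 19)/1467 = 0.1261.
Expected DCO frequency = 0.1166 × 0.1261 ≈ 0.01470; observed = 19/1467 ≈ 0.01295.
Coefficient of coincidence = 0.01295/0.01470 ≈ 0.88.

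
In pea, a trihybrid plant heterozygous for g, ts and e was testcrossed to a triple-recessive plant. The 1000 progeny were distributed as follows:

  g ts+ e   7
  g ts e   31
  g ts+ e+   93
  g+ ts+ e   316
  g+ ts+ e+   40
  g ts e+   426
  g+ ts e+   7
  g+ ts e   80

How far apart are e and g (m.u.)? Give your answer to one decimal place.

The two most frequent reciprocal classes, g+ ts+ e and g ts e+, are the parental types, so the F1 was g+ ts+ e / g ts e+.
The two rarest classes, g ts+ e and g+ ts e+, are the double crossovers. Comparing them with the parentals, only the g allele has switched, so g is the middle locus and the order is e – g – ts.
Crossovers in the e–g interval produce the single-crossover classes g+ ts+ e+ and g ts e (40 + 31 = 71) plus the double crossovers (14).
RF(e–g) = (71 + 14) / 1000 = 85/1000 = 0.0850 → 8.5 m.u.

8.5 m.u.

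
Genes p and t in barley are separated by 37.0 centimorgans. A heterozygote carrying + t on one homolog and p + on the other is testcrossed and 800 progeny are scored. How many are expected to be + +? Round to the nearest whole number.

A map distance of 37.0 centimorgans corresponds to a recombination frequency of 0.370.
The F1 is + t / p +, so + + is a recombinant gamete class with expected frequency r/2 = 0.370/2 = 0.1850.
Expected number = 0.1850 × 800 = 148.00 ≈ 148.

148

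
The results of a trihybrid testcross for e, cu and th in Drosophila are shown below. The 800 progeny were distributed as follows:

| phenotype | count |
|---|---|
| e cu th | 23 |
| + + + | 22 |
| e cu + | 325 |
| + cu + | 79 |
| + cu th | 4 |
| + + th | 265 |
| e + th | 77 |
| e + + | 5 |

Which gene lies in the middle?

cu

The two most frequent reciprocal classes, e cu + and + + th, are the parental types, so the F1 was e cu + / + + th.
The two rarest classes, e + + and + cu th, are the double crossovers. Comparing them with the parentals, only the cu allele has switched, so cu is the middle locus and the order is e – cu – th.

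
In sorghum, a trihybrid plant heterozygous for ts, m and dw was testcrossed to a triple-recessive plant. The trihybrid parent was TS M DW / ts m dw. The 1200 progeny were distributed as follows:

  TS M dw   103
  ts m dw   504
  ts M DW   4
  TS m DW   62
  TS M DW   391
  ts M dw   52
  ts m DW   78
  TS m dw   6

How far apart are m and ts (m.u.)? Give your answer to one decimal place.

The two rarest classes, ts M DW and TS m dw, are the double crossovers. Comparing them with the parentals, only the ts allele has switched, so ts is the middle locus and the order is dw – ts – m.
Crossovers in the ts–m interval produce the single-crossover classes TS m DW and ts M dw (62 + 52 = 114) plus the double crossovers (10).
RF(ts–m) = (114 + 10) / 1200 = 124/1200 = 0.1033 → 10.3 m.u.

10.3 m.u.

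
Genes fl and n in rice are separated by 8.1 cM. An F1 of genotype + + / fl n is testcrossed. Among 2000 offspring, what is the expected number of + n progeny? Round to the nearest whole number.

A map distance of 8.1 cM corresponds to a recombination frequency of 0.081.
The F1 is + + / fl n, so + n is a recombinant gamete class with expected frequency r/2 = 0.081/2 = 0.0405.
Expected number = 0.0405 × 2000 = 81.00 ≈ 81.

81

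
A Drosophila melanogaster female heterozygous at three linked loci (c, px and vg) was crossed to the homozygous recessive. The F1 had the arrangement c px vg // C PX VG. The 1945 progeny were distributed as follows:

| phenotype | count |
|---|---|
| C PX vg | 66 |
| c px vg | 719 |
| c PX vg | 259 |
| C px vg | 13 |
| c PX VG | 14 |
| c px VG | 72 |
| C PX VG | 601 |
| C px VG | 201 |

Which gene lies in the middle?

The two rarest classes, C px vg and c PX VG, are the double crossovers. Comparing them with the parentals, only the c allele has switched, so c is the middle locus and the order is px – c – vg.

c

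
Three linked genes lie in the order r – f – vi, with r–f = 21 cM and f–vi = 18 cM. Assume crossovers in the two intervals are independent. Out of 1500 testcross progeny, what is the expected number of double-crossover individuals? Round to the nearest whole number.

Map distances give recombination frequencies of 0.210 and 0.180 for the two intervals.
With no interference, expected double-crossover frequency = 0.210 × 0.180 = 0.03780.
Expected number = 0.03780 × 1500 = 56.70 ≈ 57.

57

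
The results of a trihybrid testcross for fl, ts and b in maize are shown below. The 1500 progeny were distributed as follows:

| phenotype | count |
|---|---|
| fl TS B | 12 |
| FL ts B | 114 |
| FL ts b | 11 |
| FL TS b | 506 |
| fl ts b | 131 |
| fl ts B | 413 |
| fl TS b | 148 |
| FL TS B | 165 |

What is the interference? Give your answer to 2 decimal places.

0.62

The two most frequent reciprocal classes, FL TS b and fl ts B, are the parental types, so the F1 was FL TS b / fl ts B.
The two rarest classes, FL ts b and fl TS B, are the double crossovers. Comparing them with the parentals, only the ts allele has switched, so ts is the middle locus and the order is fl – ts – b.
fl–ts: (262 + 23)/1500 = 0.1900; ts–b: (296 + 23)/1500 = 0.2127.
Expected DCO frequency = 0.1900 × 0.2127 ≈ 0.04041; observed = 23/1500 ≈ 0.01533.
Coefficient of coincidence = 0.01533/0.04041 ≈ 0.38; interference = 1 − 0.38 = 0.62.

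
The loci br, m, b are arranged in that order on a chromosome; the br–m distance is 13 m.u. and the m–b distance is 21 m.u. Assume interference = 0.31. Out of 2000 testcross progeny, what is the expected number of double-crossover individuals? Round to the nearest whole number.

38

Map distances give recombination frequencies of 0.130 and 0.210 for the two intervals.
With interference 0.31 (so coincidence = 0.69), expected double-crossover frequency = 0.130 × 0.210 × 0.69 = 0.01884.
Expected number = 0.01884 × 2000 = 37.67 ≈ 38.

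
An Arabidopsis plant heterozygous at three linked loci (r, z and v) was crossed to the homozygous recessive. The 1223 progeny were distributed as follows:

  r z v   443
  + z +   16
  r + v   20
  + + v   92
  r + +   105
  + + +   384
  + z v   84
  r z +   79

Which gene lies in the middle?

The two most frequent reciprocal classes, + + + and r z v, are the parental types, so the F1 was + + + / r z v.
The two rarest classes, + z + and r + v, are the double crossovers. Comparing them with the parentals, only the z allele has switched, so z is the middle locus and the order is r – z – v.

z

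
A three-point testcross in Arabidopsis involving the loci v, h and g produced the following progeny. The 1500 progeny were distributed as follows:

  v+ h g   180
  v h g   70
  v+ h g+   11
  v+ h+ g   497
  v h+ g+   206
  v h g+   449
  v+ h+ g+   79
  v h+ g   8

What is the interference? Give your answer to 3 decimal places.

The two most frequent reciprocal classes, v h g+ and v+ h+ g, are the parental types, so the F1 was v h g+ / v+ h+ g.
The two rarest classes, v+ h g+ and v h+ g, are the double crossovers. Comparing them with the parentals, only the v allele has switched, so v is the middle locus and the order is h – v – g.
h–v: (386 + 19)/1500 = 0.2700; v–g: (149 + 19)/1500 = 0.1120.
Expected DCO frequency = 0.2700 × 0.1120 ≈ 0.03024; observed = 19/1500 ≈ 0.01267.
Coefficient of coincidence = 0.01267/0.03024 ≈ 0.419; interference = 1 − 0.419 = 0.581.

0.581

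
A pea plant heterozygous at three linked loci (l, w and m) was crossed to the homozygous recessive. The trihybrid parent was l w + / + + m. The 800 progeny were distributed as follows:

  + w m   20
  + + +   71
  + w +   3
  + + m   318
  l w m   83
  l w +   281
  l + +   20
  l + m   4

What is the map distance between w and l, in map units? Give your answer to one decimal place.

The two rarest classes, + w + and l + m, are the double crossovers. Comparing them with the parentals, only the l allele has switched, so l is the middle locus and the order is m – l – w.
Crossovers in the l–w interval produce the single-crossover classes l + + and + w m (20 + 20 = 40) plus the double crossovers (7).
RF(l–w) = (40 + 7) / 800 = 47/800 = 0.0587 → 5.9 map units.

5.9 map units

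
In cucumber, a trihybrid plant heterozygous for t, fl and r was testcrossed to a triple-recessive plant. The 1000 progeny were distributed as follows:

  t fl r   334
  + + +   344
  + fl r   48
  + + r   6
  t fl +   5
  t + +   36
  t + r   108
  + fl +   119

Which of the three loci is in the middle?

r

The two most frequent reciprocal classes, t fl r and + + +, are the parental types, so the F1 was t fl r / + + +.
The two rarest classes, t fl + and + + r, are the double crossovers. Comparing them with the parentals, only the r allele has switched, so r is the middle locus and the order is t – r – fl.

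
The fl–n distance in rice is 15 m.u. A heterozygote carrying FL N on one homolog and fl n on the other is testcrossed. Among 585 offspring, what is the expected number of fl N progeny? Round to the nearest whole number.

A map distance of 15 m.u. corresponds to a recombination frequency of 0.150.
The F1 is FL N / fl n, so fl N is a recombinant gamete class with expected frequency r/2 = 0.150/2 = 0.0750.
Expected number = 0.0750 × 585 = 43.88 ≈ 44.

44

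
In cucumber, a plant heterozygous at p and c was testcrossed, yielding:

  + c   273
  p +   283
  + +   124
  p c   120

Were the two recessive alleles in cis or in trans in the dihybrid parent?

trans

The two most frequent classes are + c (273) and p + (283); these are the parental (non-recombinant) types.
So the F1 carried + c on one chromosome and p + on the other — the recessive alleles are on opposite chromosomes (trans / repulsion).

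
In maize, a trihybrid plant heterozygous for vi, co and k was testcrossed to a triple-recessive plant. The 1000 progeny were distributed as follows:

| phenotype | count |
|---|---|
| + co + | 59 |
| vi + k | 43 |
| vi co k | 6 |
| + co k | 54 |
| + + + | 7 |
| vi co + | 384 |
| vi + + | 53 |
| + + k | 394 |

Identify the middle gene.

The two most frequent reciprocal classes, vi co + and + + k, are the parental types, so the F1 was vi co + / + + k.
The two rarest classes, vi co k and + + +, are the double crossovers. Comparing them with the parentals, only the k allele has switched, so k is the middle locus and the order is vi – k – co.

k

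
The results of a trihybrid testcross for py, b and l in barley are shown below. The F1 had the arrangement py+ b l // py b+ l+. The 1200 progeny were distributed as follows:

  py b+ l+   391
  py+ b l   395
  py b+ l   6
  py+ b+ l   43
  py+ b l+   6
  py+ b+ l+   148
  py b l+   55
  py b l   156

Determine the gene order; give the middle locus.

The two rarest classes, py+ b l+ and py b+ l, are the double crossovers. Comparing them with the parentals, only the l allele has switched, so l is the middle locus and the order is b – l – py.

l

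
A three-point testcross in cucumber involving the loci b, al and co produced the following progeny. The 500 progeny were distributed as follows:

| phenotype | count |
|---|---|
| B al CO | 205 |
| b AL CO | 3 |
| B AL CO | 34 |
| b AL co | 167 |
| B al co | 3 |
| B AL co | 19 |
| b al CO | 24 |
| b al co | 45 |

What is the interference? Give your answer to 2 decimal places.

0.28

The two most frequent reciprocal classes, B al CO and b AL co, are the parental types, so the F1 was B al CO / b AL co.
The two rarest classes, B al co and b AL CO, are the double crossovers. Comparing them with the parentals, only the co allele has switched, so co is the middle locus and the order is b – co – al.
b–co: (43 + 6)/500 = 0.0980; co–al: (79 + 6)/500 = 0.1700.
Expected DCO frequency = 0.0980 × 0.1700 ≈ 0.01666; observed = 6/500 ≈ 0.01200.
Coefficient of coincidence = 0.01200/0.01666 ≈ 0.72; interference = 1 − 0.72 = 0.28.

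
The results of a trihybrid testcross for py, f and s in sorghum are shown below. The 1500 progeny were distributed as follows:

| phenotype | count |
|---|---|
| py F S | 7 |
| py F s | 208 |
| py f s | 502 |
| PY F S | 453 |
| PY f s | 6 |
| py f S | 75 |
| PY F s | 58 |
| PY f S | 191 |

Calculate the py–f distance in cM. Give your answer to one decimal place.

27.5 cM

The two most frequent reciprocal classes, py f s and PY F S, are the parental types, so the F1 was py f s / PY F S.
The two rarest classes, PY f s and py F S, are the double crossovers. Comparing them with the parentals, only the py allele has switched, so py is the middle locus and the order is f – py – s.
Crossovers in the f–py interval produce the single-crossover classes py F s and PY f S (208 + 191 = 399) plus the double crossovers (13).
RF(f–py) = (399 + 13) / 1500 = 412/1500 = 0.2747 → 27.5 cM.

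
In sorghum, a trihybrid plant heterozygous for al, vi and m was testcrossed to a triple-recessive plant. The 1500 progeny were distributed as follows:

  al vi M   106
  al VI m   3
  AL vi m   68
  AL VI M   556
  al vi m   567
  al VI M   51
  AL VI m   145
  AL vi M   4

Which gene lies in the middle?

vi

The two most frequent reciprocal classes, AL VI M and al vi m, are the parental types, so the F1 was AL VI M / al vi m.
The two rarest classes, AL vi M and al VI m, are the double crossovers. Comparing them with the parentals, only the vi allele has switched, so vi is the middle locus and the order is al – vi – m.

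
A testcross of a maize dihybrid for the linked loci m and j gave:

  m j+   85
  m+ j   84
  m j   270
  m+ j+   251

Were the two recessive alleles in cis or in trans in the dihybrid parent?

cis

The two most frequent classes are m+ j+ (251) and m j (270); these are the parental (non-recombinant) types.
So the F1 carried m+ j+ on one chromosome and m j on the other — the recessive alleles are on the same chromosome (cis / coupling).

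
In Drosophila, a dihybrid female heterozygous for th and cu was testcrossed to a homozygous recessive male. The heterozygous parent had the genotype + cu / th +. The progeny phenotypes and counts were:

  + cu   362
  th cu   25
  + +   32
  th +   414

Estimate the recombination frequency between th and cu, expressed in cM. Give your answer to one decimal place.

6.8 cM

The recombinant classes are + + and th cu: 32 + 25 = 57.
Recombination frequency = 57/833 = 0.0684 ≈ 6.8%, i.e. 6.8 cM.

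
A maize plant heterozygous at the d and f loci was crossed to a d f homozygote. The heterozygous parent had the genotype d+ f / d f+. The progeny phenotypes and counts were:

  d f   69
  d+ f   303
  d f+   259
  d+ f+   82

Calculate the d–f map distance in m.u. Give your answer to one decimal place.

The recombinant classes are d+ f+ and d f: 82 + 69 = 151.
Recombination frequency = 151/713 = 0.2118 ≈ 21.2%, i.e. 21.2 m.u.

21.2 m.u.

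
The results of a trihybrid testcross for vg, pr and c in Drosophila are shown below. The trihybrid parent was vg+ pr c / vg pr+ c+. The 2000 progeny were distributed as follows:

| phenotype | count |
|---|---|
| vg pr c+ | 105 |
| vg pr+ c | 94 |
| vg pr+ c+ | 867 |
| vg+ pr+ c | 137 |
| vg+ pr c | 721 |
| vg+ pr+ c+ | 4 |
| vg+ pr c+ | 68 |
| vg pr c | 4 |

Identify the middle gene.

The two rarest classes, vg pr c and vg+ pr+ c+, are the double crossovers. Comparing them with the parentals, only the vg allele has switched, so vg is the middle locus and the order is c – vg – pr.

vg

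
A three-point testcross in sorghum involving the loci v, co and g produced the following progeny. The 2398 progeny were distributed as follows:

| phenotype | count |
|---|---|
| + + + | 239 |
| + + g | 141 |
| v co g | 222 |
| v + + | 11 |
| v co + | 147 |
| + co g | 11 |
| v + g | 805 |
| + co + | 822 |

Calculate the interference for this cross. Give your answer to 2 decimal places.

The two most frequent reciprocal classes, v + g and + co +, are the parental types, so the F1 was v + g / + co +.
The two rarest classes, v + + and + co g, are the double crossovers. Comparing them with the parentals, only the g allele has switched, so g is the middle locus and the order is v – g – co.
v–g: (288 + 22)/2398 = 0.1293; g–co: (461 + 22)/2398 = 0.2014.
Expected DCO frequency = 0.1293 × 0.2014 ≈ 0.02604; observed = 22/2398 ≈ 0.00917.
Coefficient of coincidence = 0.00917/0.02604 ≈ 0.35; interference = 1 − 0.35 = 0.65.

0.65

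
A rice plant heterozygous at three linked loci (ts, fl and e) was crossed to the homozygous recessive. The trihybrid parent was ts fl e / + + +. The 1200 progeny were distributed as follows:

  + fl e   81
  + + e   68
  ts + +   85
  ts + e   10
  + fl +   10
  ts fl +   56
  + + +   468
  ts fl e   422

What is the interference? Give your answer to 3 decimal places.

0.104

The two rarest classes, ts + e and + fl +, are the double crossovers. Comparing them with the parentals, only the fl allele has switched, so fl is the middle locus and the order is ts – fl – e.
ts–fl: (166 + 20)/1200 = 0.1550; fl–e: (124 + 20)/1200 = 0.1200.
Expected DCO frequency = 0.1550 × 0.1200 ≈ 0.01860; observed = 20/1200 ≈ 0.01667.
Coefficient of coincidence = 0.01667/0.01860 ≈ 0.896; interference = 1 − 0.896 = 0.104.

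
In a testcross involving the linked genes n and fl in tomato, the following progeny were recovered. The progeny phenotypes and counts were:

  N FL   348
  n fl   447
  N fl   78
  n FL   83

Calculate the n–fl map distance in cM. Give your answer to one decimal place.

16.8 cM

The two most frequent classes, N FL (348) and n fl (447), are the parental types, so the F1 was N FL / n fl.
The recombinant classes are N fl and n FL: 78 + 83 = 161.
Recombination frequency = 161/956 = 0.1684 ≈ 16.8%, i.e. 16.8 cM.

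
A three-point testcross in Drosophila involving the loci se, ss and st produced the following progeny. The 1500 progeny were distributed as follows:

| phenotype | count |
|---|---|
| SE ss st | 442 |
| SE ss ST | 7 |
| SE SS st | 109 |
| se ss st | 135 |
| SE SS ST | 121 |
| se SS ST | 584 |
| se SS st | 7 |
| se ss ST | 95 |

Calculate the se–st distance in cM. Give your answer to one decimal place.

The two most frequent reciprocal classes, se SS ST and SE ss st, are the parental types, so the F1 was se SS ST / SE ss st.
The two rarest classes, se SS st and SE ss ST, are the double crossovers. Comparing them with the parentals, only the st allele has switched, so st is the middle locus and the order is ss – st – se.
Crossovers in the st–se interval produce the single-crossover classes SE SS ST and se ss st (121 + 135 = 256) plus the double crossovers (14).
RF(st–se) = (256 + 14) / 1500 = 270/1500 = 0.1800 → 18.0 cM.

18.0 cM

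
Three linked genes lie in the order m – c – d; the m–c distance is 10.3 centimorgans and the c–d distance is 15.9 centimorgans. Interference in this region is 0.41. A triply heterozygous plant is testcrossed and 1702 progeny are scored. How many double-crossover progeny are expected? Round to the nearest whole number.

Map distances give recombination frequencies of 0.103 and 0.159 for the two intervals.
With interference 0.41 (so coincidence = 0.59), expected double-crossover frequency = 0.103 × 0.159 × 0.59 = 0.00966.
Expected number = 0.00966 × 1702 = 16.45 ≈ 16.

16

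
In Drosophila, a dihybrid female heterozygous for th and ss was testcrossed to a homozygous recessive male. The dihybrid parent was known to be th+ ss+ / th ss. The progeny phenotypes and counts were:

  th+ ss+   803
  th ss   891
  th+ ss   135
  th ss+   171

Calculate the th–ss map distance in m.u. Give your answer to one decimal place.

15.3 m.u.

The recombinant classes are th+ ss and th ss+: 135 + 171 = 306.
Recombination frequency = 306/2000 = 0.1530 ≈ 15.3%, i.e. 15.3 m.u.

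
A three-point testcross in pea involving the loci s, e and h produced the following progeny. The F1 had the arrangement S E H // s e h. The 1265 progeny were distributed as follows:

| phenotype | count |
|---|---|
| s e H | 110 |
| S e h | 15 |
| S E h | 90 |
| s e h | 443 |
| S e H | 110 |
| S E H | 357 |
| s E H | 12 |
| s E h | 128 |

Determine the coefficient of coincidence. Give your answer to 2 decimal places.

The two rarest classes, s E H and S e h, are the double crossovers. Comparing them with the parentals, only the s allele has switched, so s is the middle locus and the order is e – s – h.
e–s: (238 + 27)/1265 = 0.2095; s–h: (200 + 27)/1265 = 0.1794.
Expected DCO frequency = 0.2095 × 0.1794 ≈ 0.03758; observed = 27/1265 ≈ 0.02134.
Coefficient of coincidence = 0.02134/0.03758 ≈ 0.57.

0.57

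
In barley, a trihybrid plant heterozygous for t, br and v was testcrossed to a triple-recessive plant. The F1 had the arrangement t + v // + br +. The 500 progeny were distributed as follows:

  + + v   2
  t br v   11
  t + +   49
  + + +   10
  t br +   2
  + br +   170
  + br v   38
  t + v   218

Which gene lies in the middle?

t

The two rarest classes, + + v and t br +, are the double crossovers. Comparing them with the parentals, only the t allele has switched, so t is the middle locus and the order is br – t – v.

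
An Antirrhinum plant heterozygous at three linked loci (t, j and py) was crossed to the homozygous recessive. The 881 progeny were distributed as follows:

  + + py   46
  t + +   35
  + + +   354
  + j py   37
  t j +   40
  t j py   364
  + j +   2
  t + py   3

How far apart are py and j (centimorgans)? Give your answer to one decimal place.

The two most frequent reciprocal classes, + + + and t j py, are the parental types, so the F1 was + + + / t j py.
The two rarest classes, + j + and t + py, are the double crossovers. Comparing them with the parentals, only the j allele has switched, so j is the middle locus and the order is py – j – t.
Crossovers in the py–j interval produce the single-crossover classes + + py and t j + (46 + 40 = 86) plus the double crossovers (5).
RF(py–j) = (86 + 5) / 881 = 91/881 = 0.1033 → 10.3 centimorgans.

10.3 centimorgans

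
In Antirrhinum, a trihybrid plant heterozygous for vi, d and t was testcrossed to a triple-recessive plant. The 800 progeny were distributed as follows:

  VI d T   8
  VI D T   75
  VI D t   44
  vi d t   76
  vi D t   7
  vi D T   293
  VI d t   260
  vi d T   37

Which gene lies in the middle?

The two most frequent reciprocal classes, vi D T and VI d t, are the parental types, so the F1 was vi D T / VI d t.
The two rarest classes, vi D t and VI d T, are the double crossovers. Comparing them with the parentals, only the t allele has switched, so t is the middle locus and the order is vi – t – d.

t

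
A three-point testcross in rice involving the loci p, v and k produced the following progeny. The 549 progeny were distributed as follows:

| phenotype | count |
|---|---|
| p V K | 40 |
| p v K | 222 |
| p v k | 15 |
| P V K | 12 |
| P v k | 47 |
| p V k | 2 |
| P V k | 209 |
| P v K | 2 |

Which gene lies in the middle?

The two most frequent reciprocal classes, p v K and P V k, are the parental types, so the F1 was p v K / P V k.
The two rarest classes, P v K and p V k, are the double crossovers. Comparing them with the parentals, only the p allele has switched, so p is the middle locus and the order is k – p – v.

p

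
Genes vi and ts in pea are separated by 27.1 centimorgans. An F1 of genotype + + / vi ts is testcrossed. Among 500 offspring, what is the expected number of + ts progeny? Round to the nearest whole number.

68

A map distance of 27.1 centimorgans corresponds to a recombination frequency of 0.271.
The F1 is + + / vi ts, so + ts is a recombinant gamete class with expected frequency r/2 = 0.271/2 = 0.1355.
Expected number = 0.1355 × 500 = 67.75 ≈ 68.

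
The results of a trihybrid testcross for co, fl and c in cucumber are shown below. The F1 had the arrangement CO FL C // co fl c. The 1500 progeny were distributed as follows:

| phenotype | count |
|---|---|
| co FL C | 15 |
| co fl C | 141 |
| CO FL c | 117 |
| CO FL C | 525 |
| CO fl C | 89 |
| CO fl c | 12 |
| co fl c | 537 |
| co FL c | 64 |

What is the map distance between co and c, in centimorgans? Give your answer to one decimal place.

The two rarest classes, co FL C and CO fl c, are the double crossovers. Comparing them with the parentals, only the co allele has switched, so co is the middle locus and the order is c – co – fl.
Crossovers in the c–co interval produce the single-crossover classes CO FL c and co fl C (117 + 141 = 258) plus the double crossovers (27).
RF(c–co) = (258 + 27) / 1500 = 285/1500 = 0.1900 → 19.0 centimorgans.

19.0 centimorgans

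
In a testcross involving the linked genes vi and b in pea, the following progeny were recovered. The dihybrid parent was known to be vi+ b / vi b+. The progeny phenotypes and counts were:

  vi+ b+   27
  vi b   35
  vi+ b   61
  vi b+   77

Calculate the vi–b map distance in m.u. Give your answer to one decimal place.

The recombinant classes are vi+ b+ and vi b: 27 + 35 = 62.
Recombination frequency = 62/200 = 0.3100 ≈ 31.0%, i.e. 31.0 m.u.

31.0 m.u.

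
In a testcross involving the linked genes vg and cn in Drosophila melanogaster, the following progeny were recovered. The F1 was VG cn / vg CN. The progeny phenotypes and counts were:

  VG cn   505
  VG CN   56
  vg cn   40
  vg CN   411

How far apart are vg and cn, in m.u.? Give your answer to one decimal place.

The recombinant classes are VG CN and vg cn: 56 + 40 = 96.
Recombination frequency = 96/1012 = 0.0949 ≈ 9.5%, i.e. 9.5 m.u.

9.5 m.u.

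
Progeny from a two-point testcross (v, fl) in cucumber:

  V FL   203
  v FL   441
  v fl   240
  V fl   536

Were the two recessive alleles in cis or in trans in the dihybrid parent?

trans

The two most frequent classes are V fl (536) and v FL (441); these are the parental (non-recombinant) types.
So the F1 carried V fl on one chromosome and v FL on the other — the recessive alleles are on opposite chromosomes (trans / repulsion).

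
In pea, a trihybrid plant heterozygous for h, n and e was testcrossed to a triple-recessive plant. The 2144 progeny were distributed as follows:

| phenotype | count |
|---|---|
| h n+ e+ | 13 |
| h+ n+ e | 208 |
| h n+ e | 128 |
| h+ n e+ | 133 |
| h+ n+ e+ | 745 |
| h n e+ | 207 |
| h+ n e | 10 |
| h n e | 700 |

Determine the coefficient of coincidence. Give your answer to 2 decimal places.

The two most frequent reciprocal classes, h+ n+ e+ and h n e, are the parental types, so the F1 was h+ n+ e+ / h n e.
The two rarest classes, h n+ e+ and h+ n e, are the double crossovers. Comparing them with the parentals, only the h allele has switched, so h is the middle locus and the order is n – h – e.
n–h: (261 + 23)/2144 = 0.1325; h–e: (415 + 23)/2144 = 0.2043.
Expected DCO frequency = 0.1325 × 0.2043 ≈ 0.02707; observed = 23/2144 ≈ 0.01073.
Coefficient of coincidence = 0.01073/0.02707 ≈ 0.40.

0.40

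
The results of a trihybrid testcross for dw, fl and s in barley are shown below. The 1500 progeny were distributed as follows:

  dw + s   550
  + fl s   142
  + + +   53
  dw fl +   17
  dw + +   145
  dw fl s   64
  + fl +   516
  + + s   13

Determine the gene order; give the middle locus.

dw

The two most frequent reciprocal classes, dw + s and + fl +, are the parental types, so the F1 was dw + s / + fl +.
The two rarest classes, + + s and dw fl +, are the double crossovers. Comparing them with the parentals, only the dw allele has switched, so dw is the middle locus and the order is fl – dw – s.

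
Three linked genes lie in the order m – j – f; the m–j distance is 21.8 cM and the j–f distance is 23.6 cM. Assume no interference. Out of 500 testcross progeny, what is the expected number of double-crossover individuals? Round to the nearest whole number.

26

Map distances give recombination frequencies of 0.218 and 0.236 for the two intervals.
With no interference, expected double-crossover frequency = 0.218 × 0.236 = 0.05145.
Expected number = 0.05145 × 500 = 25.72 ≈ 26.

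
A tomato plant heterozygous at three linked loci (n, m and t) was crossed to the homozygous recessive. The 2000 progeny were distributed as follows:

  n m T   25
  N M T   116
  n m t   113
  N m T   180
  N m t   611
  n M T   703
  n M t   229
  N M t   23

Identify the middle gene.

The two most frequent reciprocal classes, N m t and n M T, are the parental types, so the F1 was N m t / n M T.
The two rarest classes, N M t and n m T, are the double crossovers. Comparing them with the parentals, only the m allele has switched, so m is the middle locus and the order is n – m – t.

m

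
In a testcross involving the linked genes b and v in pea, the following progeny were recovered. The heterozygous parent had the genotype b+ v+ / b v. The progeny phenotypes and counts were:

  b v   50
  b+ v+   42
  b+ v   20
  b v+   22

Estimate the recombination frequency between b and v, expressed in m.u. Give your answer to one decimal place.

31.3 m.u.

The recombinant classes are b+ v and b v+: 20 + 22 = 42.
Recombination frequency = 42/134 = 0.3134 ≈ 31.3%, i.e. 31.3 m.u.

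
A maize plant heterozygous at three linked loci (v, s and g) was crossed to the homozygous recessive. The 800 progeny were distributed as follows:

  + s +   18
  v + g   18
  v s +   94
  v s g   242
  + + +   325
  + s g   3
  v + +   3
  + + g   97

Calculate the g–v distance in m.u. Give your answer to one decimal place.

24.6 m.u.

The two most frequent reciprocal classes, + + + and v s g, are the parental types, so the F1 was + + + / v s g.
The two rarest classes, v + + and + s g, are the double crossovers. Comparing them with the parentals, only the v allele has switched, so v is the middle locus and the order is g – v – s.
Crossovers in the g–v interval produce the single-crossover classes + + g and v s + (97 + 94 = 191) plus the double crossovers (6).
RF(g–v) = (191 + 6) / 800 = 197/800 = 0.2462 → 24.6 m.u.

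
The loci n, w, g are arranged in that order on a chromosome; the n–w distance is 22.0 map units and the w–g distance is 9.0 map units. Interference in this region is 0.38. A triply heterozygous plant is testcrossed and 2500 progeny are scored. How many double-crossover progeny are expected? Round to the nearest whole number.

Map distances give recombination frequencies of 0.220 and 0.090 for the two intervals.
With interference 0.38 (so coincidence = 0.62), expected double-crossover frequency = 0.220 × 0.090 × 0.62 = 0.01228.
Expected number = 0.01228 × 2500 = 30.69 ≈ 31.

31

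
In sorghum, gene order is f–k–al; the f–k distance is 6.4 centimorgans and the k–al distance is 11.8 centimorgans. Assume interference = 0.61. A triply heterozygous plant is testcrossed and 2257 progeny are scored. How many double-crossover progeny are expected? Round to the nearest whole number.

Map distances give recombination frequencies of 0.064 and 0.118 for the two intervals.
With interference 0.61 (so coincidence = 0.39), expected double-crossover frequency = 0.064 × 0.118 × 0.39 = 0.00295.
Expected number = 0.00295 × 2257 = 6.65 ≈ 7.

7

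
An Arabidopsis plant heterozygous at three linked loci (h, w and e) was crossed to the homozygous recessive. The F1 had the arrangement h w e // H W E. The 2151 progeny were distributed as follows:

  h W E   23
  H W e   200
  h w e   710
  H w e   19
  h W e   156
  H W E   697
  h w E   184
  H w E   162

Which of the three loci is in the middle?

h

The two rarest classes, H w e and h W E, are the double crossovers. Comparing them with the parentals, only the h allele has switched, so h is the middle locus and the order is e – h – w.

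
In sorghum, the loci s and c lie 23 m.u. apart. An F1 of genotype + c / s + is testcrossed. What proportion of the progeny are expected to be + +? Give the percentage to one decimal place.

A map distance of 23 m.u. corresponds to a recombination frequency of 0.230.
The F1 is + c / s +, so + + is a recombinant gamete class with expected frequency r/2 = 0.230/2 = 0.1150.
That is 0.1150 = 11.5% of the progeny.

11.5%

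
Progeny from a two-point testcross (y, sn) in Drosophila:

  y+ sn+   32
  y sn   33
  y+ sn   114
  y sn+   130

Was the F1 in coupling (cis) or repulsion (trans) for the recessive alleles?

trans

The two most frequent classes are y+ sn (114) and y sn+ (130); these are the parental (non-recombinant) types.
So the F1 carried y+ sn on one chromosome and y sn+ on the other — the recessive alleles are on opposite chromosomes (trans / repulsion).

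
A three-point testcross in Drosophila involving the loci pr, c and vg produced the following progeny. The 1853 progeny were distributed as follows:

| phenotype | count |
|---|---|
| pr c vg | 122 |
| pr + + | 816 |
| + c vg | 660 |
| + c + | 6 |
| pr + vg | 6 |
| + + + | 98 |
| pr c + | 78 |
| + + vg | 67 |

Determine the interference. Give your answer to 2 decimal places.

The two most frequent reciprocal classes, pr + + and + c vg, are the parental types, so the F1 was pr + + / + c vg.
The two rarest classes, pr + vg and + c +, are the double crossovers. Comparing them with the parentals, only the vg allele has switched, so vg is the middle locus and the order is c – vg – pr.
c–vg: (145 + 12)/1853 = 0.0847; vg–pr: (220 + 12)/1853 = 0.1252.
Expected DCO frequency = 0.0847 × 0.1252 ≈ 0.01060; observed = 12/1853 ≈ 0.00648.
Coefficient of coincidence = 0.00648/0.01060 ≈ 0.61; interference = 1 − 0.61 = 0.39.

0.39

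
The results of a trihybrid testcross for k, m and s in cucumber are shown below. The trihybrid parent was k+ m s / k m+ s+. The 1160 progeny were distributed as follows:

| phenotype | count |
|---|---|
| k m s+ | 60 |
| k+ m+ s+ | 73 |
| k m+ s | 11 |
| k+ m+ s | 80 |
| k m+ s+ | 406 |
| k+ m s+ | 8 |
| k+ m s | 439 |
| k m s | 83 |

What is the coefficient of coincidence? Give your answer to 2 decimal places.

0.79

The two rarest classes, k+ m s+ and k m+ s, are the double crossovers. Comparing them with the parentals, only the s allele has switched, so s is the middle locus and the order is k – s – m.
k–s: (156 + 19)/1160 = 0.1509; s–m: (140 + 19)/1160 = 0.1371.
Expected DCO frequency = 0.1509 × 0.1371 ≈ 0.02069; observed = 19/1160 ≈ 0.01638.
Coefficient of coincidence = 0.01638/0.02069 ≈ 0.79.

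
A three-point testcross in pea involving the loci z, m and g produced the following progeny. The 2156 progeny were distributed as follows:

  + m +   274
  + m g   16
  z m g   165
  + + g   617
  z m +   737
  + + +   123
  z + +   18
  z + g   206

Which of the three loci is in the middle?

m

The two most frequent reciprocal classes, z m + and + + g, are the parental types, so the F1 was z m + / + + g.
The two rarest classes, z + + and + m g, are the double crossovers. Comparing them with the parentals, only the m allele has switched, so m is the middle locus and the order is g – m – z.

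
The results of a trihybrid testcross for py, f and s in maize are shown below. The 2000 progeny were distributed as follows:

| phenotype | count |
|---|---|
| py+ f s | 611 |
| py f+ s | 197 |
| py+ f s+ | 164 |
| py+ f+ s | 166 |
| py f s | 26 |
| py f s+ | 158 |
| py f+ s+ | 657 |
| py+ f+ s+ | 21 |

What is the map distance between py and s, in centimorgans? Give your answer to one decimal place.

The two most frequent reciprocal classes, py+ f s and py f+ s+, are the parental types, so the F1 was py+ f s / py f+ s+.
The two rarest classes, py f s and py+ f+ s+, are the double crossovers. Comparing them with the parentals, only the py allele has switched, so py is the middle locus and the order is s – py – f.
Crossovers in the s–py interval produce the single-crossover classes py+ f s+ and py f+ s (164 + 197 = 361) plus the double crossovers (47).
RF(s–py) = (361 + 47) / 2000 = 408/2000 = 0.2040 → 20.4 centimorgans.

20.4 centimorgans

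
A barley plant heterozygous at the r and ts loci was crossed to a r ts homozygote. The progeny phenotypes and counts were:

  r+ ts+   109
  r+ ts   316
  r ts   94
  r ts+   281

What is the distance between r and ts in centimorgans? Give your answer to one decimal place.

25.4 centimorgans

The two most frequent classes, r+ ts (316) and r ts+ (281), are the parental types, so the F1 was r+ ts / r ts+.
The recombinant classes are r+ ts+ and r ts: 109 + 94 = 203.
Recombination frequency = 203/800 = 0.2537 ≈ 25.4%, i.e. 25.4 centimorgans.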